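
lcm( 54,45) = 270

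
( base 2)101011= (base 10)43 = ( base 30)1d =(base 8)53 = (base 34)19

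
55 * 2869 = 157795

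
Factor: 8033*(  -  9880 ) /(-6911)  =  79366040/6911  =  2^3*5^1*13^1*19^1*29^1*277^1 * 6911^( - 1)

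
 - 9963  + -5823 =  - 15786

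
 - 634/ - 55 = 634/55 =11.53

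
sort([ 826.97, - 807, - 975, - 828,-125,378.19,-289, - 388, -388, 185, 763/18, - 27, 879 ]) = [ - 975,  -  828, - 807, - 388, - 388,- 289, - 125,  -  27, 763/18, 185, 378.19, 826.97, 879]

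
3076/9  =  3076/9 = 341.78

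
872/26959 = 872/26959 = 0.03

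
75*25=1875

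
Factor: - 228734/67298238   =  - 114367/33649119 = - 3^( - 2) * 7^(  -  1 )*11^1*37^1*281^1*534113^( - 1 ) 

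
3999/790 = 3999/790 = 5.06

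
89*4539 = 403971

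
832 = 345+487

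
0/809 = 0 = 0.00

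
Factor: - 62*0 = 0 = 0^1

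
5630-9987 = -4357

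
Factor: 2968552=2^3*371069^1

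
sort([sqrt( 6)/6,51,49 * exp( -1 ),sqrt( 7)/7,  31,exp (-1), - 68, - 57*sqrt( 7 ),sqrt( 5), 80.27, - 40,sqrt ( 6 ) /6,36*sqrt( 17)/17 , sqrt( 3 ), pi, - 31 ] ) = [ -57*sqrt(7), - 68, - 40, - 31,  exp ( - 1),sqrt( 7 ) /7 , sqrt( 6 ) /6, sqrt( 6) /6,  sqrt ( 3),sqrt(5 ),pi,36*sqrt( 17)/17,49*exp ( - 1),31 , 51,80.27 ] 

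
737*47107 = 34717859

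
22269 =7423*3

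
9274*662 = 6139388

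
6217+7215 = 13432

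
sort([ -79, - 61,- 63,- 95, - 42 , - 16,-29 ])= [ - 95,-79, - 63, - 61, - 42, - 29, -16] 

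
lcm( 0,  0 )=0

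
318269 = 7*45467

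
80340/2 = 40170= 40170.00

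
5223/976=5 + 343/976 = 5.35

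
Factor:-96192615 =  - 3^1*5^1*53^1*120997^1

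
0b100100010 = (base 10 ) 290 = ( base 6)1202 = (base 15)145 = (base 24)c2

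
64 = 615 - 551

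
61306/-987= - 63+ 125/141 = - 62.11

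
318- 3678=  - 3360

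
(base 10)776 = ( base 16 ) 308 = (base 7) 2156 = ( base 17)2bb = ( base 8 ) 1410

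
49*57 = 2793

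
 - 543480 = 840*( - 647)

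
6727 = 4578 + 2149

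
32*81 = 2592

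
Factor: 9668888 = 2^3 *601^1*2011^1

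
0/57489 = 0 = 0.00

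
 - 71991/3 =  - 23997  =  -23997.00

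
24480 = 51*480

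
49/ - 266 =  - 7/38 = - 0.18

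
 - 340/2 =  -170 =-170.00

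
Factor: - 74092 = - 2^2*18523^1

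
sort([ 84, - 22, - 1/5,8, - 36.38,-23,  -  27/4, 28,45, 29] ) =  [-36.38 , -23 , - 22, - 27/4,-1/5, 8,28,29,45 , 84 ] 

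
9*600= 5400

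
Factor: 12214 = 2^1*31^1 * 197^1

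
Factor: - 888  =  - 2^3*3^1  *37^1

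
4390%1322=424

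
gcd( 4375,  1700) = 25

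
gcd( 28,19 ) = 1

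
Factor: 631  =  631^1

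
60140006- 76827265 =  - 16687259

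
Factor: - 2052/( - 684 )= 3 = 3^1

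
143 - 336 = - 193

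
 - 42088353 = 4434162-46522515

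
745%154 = 129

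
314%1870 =314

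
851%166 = 21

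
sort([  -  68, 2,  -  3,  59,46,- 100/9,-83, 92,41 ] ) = [ - 83,-68, - 100/9,-3,2,41, 46, 59, 92 ] 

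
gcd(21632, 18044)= 52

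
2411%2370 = 41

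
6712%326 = 192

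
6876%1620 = 396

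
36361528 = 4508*8066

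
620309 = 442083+178226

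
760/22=34 + 6/11 = 34.55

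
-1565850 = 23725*( - 66 ) 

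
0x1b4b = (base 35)5om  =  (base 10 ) 6987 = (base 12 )4063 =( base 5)210422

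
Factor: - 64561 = -7^1*23^1*401^1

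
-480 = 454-934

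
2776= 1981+795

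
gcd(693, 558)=9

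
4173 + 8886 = 13059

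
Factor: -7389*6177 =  - 45641853 = -  3^3*29^1 * 71^1 * 821^1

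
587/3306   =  587/3306= 0.18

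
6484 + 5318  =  11802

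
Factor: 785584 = 2^4*37^1 * 1327^1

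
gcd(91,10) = 1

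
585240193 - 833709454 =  - 248469261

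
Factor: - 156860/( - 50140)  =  11^1  *  31^1*109^(-1 ) = 341/109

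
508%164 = 16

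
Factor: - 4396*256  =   - 2^10*7^1*157^1 = - 1125376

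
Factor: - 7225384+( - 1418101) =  - 5^1*1728697^1= - 8643485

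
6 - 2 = 4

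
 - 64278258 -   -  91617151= 27338893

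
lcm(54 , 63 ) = 378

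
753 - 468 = 285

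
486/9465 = 162/3155 = 0.05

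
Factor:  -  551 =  - 19^1*29^1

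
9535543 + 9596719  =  19132262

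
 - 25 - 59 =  - 84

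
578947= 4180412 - 3601465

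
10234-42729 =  - 32495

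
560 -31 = 529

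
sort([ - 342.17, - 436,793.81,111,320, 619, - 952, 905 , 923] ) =[- 952,- 436, - 342.17, 111, 320, 619,793.81,905, 923] 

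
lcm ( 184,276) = 552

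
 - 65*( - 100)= 6500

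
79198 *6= 475188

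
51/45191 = 51/45191 = 0.00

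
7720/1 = 7720 = 7720.00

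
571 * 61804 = 35290084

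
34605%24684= 9921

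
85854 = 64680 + 21174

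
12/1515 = 4/505 = 0.01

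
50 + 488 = 538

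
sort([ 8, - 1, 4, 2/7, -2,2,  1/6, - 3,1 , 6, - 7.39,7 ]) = [ - 7.39, - 3 , - 2, -1, 1/6,2/7, 1, 2,4 , 6,7,  8] 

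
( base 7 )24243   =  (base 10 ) 6303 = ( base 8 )14237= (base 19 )H8E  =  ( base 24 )AMF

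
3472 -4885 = - 1413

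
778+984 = 1762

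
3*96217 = 288651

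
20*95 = 1900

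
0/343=0 = 0.00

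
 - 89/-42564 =89/42564 = 0.00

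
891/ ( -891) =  - 1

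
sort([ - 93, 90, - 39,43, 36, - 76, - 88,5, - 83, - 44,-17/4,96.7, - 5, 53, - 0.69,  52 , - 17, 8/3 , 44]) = [ - 93, - 88, - 83, - 76, - 44, - 39 , - 17, - 5, - 17/4, - 0.69,8/3,5,  36, 43, 44,  52, 53, 90,  96.7]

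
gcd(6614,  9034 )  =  2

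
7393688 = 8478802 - 1085114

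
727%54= 25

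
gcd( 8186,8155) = 1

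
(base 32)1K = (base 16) 34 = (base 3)1221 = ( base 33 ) 1J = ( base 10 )52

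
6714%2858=998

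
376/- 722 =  - 188/361 =- 0.52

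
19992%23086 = 19992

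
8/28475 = 8/28475 = 0.00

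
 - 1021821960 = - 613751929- 408070031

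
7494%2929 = 1636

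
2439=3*813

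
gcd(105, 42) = 21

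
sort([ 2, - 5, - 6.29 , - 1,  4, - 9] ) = [ - 9, - 6.29,-5, - 1,2,4] 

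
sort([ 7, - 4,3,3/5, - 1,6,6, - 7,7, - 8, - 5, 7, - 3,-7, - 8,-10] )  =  [ - 10, - 8, - 8 ,-7,- 7,-5, - 4, - 3, - 1,3/5,  3, 6,6 , 7,7,7]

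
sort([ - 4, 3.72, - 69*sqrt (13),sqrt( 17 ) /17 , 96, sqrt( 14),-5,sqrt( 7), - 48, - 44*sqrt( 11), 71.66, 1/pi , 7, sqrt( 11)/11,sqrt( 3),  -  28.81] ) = [-69*sqrt ( 13), - 44*  sqrt ( 11), - 48, - 28.81,-5, - 4, sqrt( 17)/17  ,  sqrt( 11 ) /11, 1/pi, sqrt( 3),sqrt (7), 3.72, sqrt( 14 ), 7, 71.66,96]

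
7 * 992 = 6944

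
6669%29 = 28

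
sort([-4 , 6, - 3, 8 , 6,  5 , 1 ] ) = [ - 4, - 3, 1 , 5, 6, 6, 8]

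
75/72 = 1+1/24 = 1.04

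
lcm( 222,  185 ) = 1110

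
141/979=141/979=0.14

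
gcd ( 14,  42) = 14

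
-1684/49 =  - 1684/49 = - 34.37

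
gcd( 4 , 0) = 4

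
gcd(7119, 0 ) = 7119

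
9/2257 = 9/2257 = 0.00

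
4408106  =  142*31043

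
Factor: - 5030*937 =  - 4713110 = - 2^1*5^1 *503^1*937^1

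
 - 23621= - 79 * 299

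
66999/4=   16749 + 3/4 =16749.75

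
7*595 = 4165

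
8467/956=8  +  819/956 = 8.86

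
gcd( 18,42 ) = 6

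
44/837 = 44/837 =0.05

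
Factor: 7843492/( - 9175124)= - 7^ (  -  1 )*139^1 * 211^( - 1)* 1553^( - 1)*14107^1 = - 1960873/2293781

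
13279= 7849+5430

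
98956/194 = 49478/97 = 510.08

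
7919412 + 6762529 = 14681941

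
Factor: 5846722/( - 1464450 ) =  - 2923361/732225 = - 3^( - 1) * 5^( - 2)*7^1*13^ ( - 1)*751^ (  -  1)*417623^1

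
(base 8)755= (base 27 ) i7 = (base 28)hh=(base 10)493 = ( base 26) ip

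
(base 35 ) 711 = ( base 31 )8TO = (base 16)21a3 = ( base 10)8611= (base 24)emj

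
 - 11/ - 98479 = 11/98479 = 0.00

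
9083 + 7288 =16371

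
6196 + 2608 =8804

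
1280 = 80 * 16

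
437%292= 145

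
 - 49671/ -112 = 49671/112 = 443.49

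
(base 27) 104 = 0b1011011101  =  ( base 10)733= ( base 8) 1335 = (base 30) od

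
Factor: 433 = 433^1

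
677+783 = 1460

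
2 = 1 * 2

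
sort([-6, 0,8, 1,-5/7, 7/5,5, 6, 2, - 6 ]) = [-6, - 6, - 5/7,0, 1, 7/5,2, 5, 6, 8] 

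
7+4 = 11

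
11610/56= 5805/28 = 207.32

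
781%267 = 247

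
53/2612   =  53/2612 = 0.02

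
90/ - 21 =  - 30/7 = - 4.29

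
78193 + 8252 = 86445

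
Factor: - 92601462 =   -  2^1*3^1 * 15433577^1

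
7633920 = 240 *31808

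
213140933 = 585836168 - 372695235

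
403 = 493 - 90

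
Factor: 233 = 233^1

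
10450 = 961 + 9489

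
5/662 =5/662 = 0.01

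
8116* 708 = 5746128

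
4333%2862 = 1471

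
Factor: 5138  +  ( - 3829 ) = 1309 = 7^1*11^1*17^1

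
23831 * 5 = 119155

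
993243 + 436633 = 1429876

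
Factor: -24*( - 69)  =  2^3*3^2*23^1 = 1656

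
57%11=2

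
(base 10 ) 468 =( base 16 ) 1D4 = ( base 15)213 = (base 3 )122100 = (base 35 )dd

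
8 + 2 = 10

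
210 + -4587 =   -  4377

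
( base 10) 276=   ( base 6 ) 1140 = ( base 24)bc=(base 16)114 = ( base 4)10110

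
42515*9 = 382635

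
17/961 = 17/961 = 0.02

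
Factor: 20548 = 2^2 *11^1*467^1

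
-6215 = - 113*55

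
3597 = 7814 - 4217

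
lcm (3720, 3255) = 26040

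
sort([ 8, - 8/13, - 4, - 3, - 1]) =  [ - 4, - 3, - 1, - 8/13, 8 ]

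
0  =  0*4095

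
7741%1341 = 1036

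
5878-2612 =3266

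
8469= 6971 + 1498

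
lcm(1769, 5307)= 5307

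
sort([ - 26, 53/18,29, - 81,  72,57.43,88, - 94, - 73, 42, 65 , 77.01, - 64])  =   [- 94, - 81, - 73,-64, - 26, 53/18,29, 42, 57.43,65,  72,77.01,88] 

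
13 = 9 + 4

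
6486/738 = 1081/123  =  8.79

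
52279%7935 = 4669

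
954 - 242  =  712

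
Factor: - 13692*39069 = -534932748 = - 2^2*3^4*7^1 * 163^1*1447^1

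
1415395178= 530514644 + 884880534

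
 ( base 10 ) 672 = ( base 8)1240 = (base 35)j7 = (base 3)220220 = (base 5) 10142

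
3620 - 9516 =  - 5896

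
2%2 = 0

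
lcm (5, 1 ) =5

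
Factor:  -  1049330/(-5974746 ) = 3^(-1)*5^1*104933^1*995791^( - 1 ) = 524665/2987373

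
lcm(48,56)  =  336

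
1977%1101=876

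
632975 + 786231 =1419206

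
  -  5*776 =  - 3880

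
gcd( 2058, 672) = 42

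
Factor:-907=-907^1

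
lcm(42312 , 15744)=676992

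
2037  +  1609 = 3646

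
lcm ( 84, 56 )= 168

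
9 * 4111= 36999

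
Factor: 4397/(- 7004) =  - 2^( - 2) *17^(-1)*103^( - 1)*4397^1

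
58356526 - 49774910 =8581616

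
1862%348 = 122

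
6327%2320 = 1687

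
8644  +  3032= 11676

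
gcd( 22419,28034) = 1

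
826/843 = 826/843=0.98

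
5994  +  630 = 6624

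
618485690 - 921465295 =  - 302979605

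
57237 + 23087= 80324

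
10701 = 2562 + 8139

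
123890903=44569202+79321701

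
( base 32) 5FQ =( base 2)1010111111010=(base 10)5626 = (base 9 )7641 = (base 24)9IA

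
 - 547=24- 571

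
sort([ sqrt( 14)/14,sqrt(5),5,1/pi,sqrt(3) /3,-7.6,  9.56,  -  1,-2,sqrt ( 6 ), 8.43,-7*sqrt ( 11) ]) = [-7 * sqrt (11) , - 7.6 ,-2,  -  1,  sqrt( 14) /14,1/pi,  sqrt (3)/3 , sqrt( 5 ), sqrt ( 6 ), 5,8.43,  9.56]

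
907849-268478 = 639371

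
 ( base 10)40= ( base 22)1i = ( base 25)1f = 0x28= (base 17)26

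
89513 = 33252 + 56261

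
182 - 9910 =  - 9728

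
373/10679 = 373/10679   =  0.03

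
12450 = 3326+9124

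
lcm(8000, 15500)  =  248000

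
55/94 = 55/94  =  0.59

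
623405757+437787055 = 1061192812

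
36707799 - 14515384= 22192415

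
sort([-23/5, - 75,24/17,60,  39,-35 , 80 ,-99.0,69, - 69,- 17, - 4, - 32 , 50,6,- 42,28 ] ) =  [- 99.0, - 75,-69, - 42,- 35, - 32 , - 17 , - 23/5,- 4,24/17,6, 28 , 39,50, 60,69 , 80 ]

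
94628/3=94628/3 = 31542.67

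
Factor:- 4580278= - 2^1 *2290139^1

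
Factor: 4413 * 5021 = 3^1*1471^1 * 5021^1 = 22157673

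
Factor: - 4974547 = -919^1 * 5413^1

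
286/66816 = 143/33408=0.00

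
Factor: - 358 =-2^1*179^1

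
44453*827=36762631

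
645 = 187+458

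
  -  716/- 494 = 1 + 111/247 = 1.45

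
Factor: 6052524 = 2^2 *3^1*504377^1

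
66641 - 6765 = 59876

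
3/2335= 3/2335 = 0.00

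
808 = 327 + 481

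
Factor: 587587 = 7^1*11^1*13^1* 587^1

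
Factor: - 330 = -2^1 * 3^1*5^1*11^1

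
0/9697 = 0  =  0.00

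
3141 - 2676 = 465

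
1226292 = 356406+869886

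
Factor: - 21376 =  - 2^7*167^1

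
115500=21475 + 94025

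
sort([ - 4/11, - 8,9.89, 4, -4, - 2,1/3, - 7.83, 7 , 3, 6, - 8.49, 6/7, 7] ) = [ - 8.49, - 8, - 7.83,-4, - 2, - 4/11, 1/3,6/7, 3,4,6, 7,  7, 9.89] 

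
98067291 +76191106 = 174258397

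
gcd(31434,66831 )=3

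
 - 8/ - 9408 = 1/1176= 0.00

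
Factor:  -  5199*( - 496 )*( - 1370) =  - 2^5 * 3^1*5^1*31^1*137^1*1733^1=- 3532824480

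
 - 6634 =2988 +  - 9622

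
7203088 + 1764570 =8967658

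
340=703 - 363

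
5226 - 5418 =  - 192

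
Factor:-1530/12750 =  - 3^1  *5^(-2) = -  3/25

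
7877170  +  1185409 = 9062579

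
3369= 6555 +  - 3186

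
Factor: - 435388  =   - 2^2*89^1*1223^1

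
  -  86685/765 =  - 114 + 35/51 = - 113.31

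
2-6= - 4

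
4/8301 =4/8301 = 0.00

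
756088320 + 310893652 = 1066981972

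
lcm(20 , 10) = 20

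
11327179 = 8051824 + 3275355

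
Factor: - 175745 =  - 5^1 * 35149^1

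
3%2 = 1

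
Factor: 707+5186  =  71^1*83^1= 5893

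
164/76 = 2 + 3/19 = 2.16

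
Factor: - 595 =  - 5^1*7^1*17^1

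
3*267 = 801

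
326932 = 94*3478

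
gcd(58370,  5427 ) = 1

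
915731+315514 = 1231245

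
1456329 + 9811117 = 11267446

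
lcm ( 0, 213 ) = 0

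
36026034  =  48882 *737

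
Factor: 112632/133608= 247/293= 13^1*19^1*293^( - 1)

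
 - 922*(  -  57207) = 52744854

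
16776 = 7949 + 8827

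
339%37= 6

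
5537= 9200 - 3663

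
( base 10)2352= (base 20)5hc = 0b100100110000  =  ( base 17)826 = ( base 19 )69F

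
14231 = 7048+7183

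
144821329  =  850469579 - 705648250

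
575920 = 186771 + 389149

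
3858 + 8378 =12236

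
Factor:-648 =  - 2^3*3^4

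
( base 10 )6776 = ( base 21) f7e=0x1a78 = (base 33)67b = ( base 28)8I0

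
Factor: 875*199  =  5^3 * 7^1* 199^1 = 174125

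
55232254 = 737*74942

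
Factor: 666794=2^1*333397^1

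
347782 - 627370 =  - 279588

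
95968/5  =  95968/5 = 19193.60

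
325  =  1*325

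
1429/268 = 5 + 89/268=   5.33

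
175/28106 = 175/28106 =0.01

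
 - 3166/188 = -17+15/94= - 16.84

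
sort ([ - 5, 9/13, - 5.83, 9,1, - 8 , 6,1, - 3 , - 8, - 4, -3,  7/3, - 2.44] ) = [ -8, - 8, - 5.83, - 5, - 4, - 3, - 3, - 2.44  ,  9/13,1,1,7/3,6, 9] 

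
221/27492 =221/27492= 0.01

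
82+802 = 884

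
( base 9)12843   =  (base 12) 5056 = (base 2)10001000000010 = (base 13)3C69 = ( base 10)8706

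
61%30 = 1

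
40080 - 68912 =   -  28832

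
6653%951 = 947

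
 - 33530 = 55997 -89527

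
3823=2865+958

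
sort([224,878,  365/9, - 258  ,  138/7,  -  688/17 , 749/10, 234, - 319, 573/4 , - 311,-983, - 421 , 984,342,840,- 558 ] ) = [-983, - 558, - 421,- 319, - 311,-258, - 688/17,  138/7, 365/9,749/10, 573/4,224,234, 342,840, 878,984 ]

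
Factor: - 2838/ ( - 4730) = 3^1 *5^ (- 1 ) = 3/5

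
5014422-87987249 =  - 82972827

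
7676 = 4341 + 3335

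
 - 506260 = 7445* ( - 68)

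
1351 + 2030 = 3381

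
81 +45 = 126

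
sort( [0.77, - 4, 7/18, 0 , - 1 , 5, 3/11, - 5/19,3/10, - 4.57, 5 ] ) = [ - 4.57, - 4, - 1,  -  5/19,0, 3/11, 3/10,7/18, 0.77, 5, 5 ]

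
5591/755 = 5591/755 = 7.41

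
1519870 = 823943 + 695927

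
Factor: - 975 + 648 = - 3^1*109^1 = - 327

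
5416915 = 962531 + 4454384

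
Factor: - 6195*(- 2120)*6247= 82044349800 = 2^3*3^1*5^2 * 7^1*53^1* 59^1*6247^1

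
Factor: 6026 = 2^1*23^1*131^1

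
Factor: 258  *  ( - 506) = -130548 = - 2^2 * 3^1*11^1*23^1*43^1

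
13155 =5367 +7788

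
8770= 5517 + 3253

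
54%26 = 2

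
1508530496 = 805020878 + 703509618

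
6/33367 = 6/33367  =  0.00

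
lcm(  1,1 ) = 1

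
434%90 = 74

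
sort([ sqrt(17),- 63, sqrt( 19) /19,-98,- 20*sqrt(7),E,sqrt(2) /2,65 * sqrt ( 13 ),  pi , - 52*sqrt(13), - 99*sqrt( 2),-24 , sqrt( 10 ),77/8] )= [ - 52 * sqrt(13) , - 99 * sqrt( 2) , - 98, - 63, - 20 * sqrt( 7 ), - 24,sqrt(19 )/19,sqrt (2 )/2, E, pi,sqrt( 10),sqrt( 17),  77/8,65*sqrt( 13 ) ]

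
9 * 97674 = 879066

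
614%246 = 122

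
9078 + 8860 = 17938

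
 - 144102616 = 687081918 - 831184534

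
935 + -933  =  2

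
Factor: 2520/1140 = 2^1*3^1*7^1*19^ ( - 1) = 42/19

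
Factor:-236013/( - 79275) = 5^(-2)*7^( - 1)*521^1 =521/175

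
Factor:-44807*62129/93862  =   - 2^( -1 )*7^1*37^1 * 71^(  -  1 )*173^1*661^(-1)*62129^1 = - 2783814103/93862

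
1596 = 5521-3925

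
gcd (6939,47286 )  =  9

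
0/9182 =0 =0.00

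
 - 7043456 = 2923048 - 9966504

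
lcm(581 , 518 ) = 42994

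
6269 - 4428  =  1841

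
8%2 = 0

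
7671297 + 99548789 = 107220086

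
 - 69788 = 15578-85366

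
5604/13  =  5604/13 = 431.08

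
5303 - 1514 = 3789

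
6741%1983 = 792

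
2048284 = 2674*766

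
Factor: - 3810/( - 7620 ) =2^ ( - 1 ) = 1/2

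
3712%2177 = 1535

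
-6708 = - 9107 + 2399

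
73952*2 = 147904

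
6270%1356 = 846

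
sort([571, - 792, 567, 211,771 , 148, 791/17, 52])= [ - 792, 791/17, 52, 148, 211 , 567, 571, 771]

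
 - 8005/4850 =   -  1601/970=- 1.65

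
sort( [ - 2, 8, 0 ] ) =[ -2, 0, 8]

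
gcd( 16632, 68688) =216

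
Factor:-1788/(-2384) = 3/4 = 2^( - 2)*3^1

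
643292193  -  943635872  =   - 300343679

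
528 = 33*16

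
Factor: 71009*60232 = 4277014088 = 2^3*17^1*4177^1*7529^1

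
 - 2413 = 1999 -4412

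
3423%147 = 42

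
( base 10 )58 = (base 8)72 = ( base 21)2g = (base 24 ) 2A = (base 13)46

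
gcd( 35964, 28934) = 74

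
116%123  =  116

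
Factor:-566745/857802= - 188915/285934 = - 2^(-1 ) * 5^1*11^ (  -  1 ) * 41^( - 1 )*317^( - 1 )*37783^1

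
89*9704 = 863656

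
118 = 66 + 52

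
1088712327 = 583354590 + 505357737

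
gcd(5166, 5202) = 18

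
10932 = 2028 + 8904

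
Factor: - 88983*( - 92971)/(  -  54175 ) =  - 3^2*5^(- 2 )*11^(-1)*197^( - 1)*239^1*389^1* 9887^1  =  - 8272838493/54175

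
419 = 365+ 54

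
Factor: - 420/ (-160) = 2^ (-3 )*3^1 * 7^1 = 21/8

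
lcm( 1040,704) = 45760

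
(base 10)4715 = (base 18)E9H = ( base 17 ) g56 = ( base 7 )16514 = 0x126b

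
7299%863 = 395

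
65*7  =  455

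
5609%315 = 254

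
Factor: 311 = 311^1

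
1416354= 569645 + 846709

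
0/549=0  =  0.00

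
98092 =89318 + 8774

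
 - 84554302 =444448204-529002506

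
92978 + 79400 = 172378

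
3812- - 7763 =11575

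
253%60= 13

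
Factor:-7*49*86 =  - 2^1*7^3*43^1= - 29498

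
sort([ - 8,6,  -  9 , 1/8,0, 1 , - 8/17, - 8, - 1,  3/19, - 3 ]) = [ - 9, - 8, - 8, - 3, - 1, - 8/17, 0,1/8, 3/19, 1,  6 ]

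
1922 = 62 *31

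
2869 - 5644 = -2775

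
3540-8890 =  - 5350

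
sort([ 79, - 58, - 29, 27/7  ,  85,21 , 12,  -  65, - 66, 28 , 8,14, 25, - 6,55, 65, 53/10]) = [ - 66, - 65, - 58, - 29, - 6, 27/7, 53/10, 8, 12,14,21, 25, 28, 55,65, 79,85 ]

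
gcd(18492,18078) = 138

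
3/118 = 3/118  =  0.03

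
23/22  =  23/22 = 1.05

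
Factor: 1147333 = 11^1*37^1*2819^1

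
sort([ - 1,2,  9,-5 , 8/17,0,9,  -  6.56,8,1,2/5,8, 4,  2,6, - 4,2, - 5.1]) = [ - 6.56, - 5.1,-5, - 4, - 1,0 , 2/5,8/17,1,2,  2,2, 4, 6,8,8, 9,9]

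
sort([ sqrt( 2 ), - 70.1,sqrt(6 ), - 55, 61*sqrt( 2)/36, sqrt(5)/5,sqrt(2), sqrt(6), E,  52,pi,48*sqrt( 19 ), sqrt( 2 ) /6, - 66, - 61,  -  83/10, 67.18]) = [ - 70.1,- 66, - 61, - 55, - 83/10, sqrt(2 )/6, sqrt( 5 )/5, sqrt(2), sqrt(2), 61*sqrt(2)/36,sqrt(6 ), sqrt(6 ), E, pi, 52, 67.18,48*sqrt(19 ) ]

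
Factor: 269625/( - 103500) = - 719/276 = - 2^( - 2)*3^(-1)*23^( - 1)*719^1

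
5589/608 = 9 + 117/608 =9.19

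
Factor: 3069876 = 2^2*3^1*109^1 * 2347^1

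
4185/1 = 4185 = 4185.00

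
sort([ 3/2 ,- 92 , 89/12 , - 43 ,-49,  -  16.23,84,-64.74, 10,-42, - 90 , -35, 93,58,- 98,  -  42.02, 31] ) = [- 98, - 92, - 90,-64.74, - 49, - 43,- 42.02, - 42,-35, - 16.23,3/2,  89/12, 10,31, 58,84,93]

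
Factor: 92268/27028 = 3^2  *11^1*29^( - 1 ) = 99/29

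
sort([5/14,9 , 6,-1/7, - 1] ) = [ - 1,-1/7, 5/14,6,9]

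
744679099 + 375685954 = 1120365053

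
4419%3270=1149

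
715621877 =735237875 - 19615998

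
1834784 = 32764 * 56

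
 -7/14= - 1/2 = - 0.50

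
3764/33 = 114 + 2/33=114.06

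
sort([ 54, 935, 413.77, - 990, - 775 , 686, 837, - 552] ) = [-990,  -  775, - 552, 54,413.77, 686, 837, 935]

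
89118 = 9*9902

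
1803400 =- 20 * ( - 90170) 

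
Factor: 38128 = 2^4*2383^1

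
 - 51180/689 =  - 75 + 495/689 = - 74.28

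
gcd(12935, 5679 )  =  1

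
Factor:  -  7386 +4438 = - 2^2*11^1*67^1 = -  2948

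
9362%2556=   1694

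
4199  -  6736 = -2537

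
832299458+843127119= 1675426577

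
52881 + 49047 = 101928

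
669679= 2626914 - 1957235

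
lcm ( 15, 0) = 0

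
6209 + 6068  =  12277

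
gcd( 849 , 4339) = 1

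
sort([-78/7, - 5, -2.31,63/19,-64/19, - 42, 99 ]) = [  -  42, - 78/7, - 5,  -  64/19,-2.31, 63/19,99 ]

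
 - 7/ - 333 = 7/333 = 0.02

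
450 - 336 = 114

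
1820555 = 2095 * 869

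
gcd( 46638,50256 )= 18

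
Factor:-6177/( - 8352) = 2^( - 5)*3^(  -  1)*71^1=71/96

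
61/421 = 61/421 = 0.14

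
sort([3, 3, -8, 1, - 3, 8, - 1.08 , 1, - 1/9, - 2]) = [ - 8, - 3, - 2, - 1.08, - 1/9, 1,1,3,3,8 ]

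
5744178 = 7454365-1710187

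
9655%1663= 1340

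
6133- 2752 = 3381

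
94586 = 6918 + 87668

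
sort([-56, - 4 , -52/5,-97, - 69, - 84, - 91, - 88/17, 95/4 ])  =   [ - 97, - 91, - 84,-69, - 56, - 52/5, - 88/17, - 4  ,  95/4]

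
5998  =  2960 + 3038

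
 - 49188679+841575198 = 792386519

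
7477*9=67293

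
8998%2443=1669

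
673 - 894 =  - 221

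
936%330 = 276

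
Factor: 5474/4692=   7/6 = 2^( - 1) * 3^(- 1 )*7^1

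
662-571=91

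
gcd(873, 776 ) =97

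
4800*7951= 38164800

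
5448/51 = 106 + 14/17  =  106.82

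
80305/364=80305/364 = 220.62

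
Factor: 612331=612331^1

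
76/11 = 6 + 10/11 = 6.91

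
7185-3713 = 3472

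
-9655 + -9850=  - 19505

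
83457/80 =83457/80 = 1043.21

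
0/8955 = 0 = 0.00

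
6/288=1/48 =0.02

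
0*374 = 0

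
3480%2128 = 1352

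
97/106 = 97/106=0.92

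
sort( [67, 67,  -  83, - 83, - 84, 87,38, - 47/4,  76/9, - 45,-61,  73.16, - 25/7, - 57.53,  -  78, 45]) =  [-84,-83, - 83, - 78, - 61,-57.53, - 45, - 47/4,  -  25/7,  76/9,38,45,67,  67 , 73.16, 87 ]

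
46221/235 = 196  +  161/235 = 196.69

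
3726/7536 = 621/1256 = 0.49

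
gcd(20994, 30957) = 3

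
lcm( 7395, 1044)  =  88740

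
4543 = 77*59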